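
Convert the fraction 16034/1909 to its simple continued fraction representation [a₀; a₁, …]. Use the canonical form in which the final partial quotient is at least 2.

[8; 2, 1, 1, 47, 8]

16034 ÷ 1909 → quotient 8, remainder 762
1909 ÷ 762 → quotient 2, remainder 385
762 ÷ 385 → quotient 1, remainder 377
385 ÷ 377 → quotient 1, remainder 8
377 ÷ 8 → quotient 47, remainder 1
8 ÷ 1 → quotient 8, remainder 0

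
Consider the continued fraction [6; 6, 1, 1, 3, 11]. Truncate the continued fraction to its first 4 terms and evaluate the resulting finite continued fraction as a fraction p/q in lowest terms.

80/13

Starting at the tail and folding back:
Start with 1.
1 + 1/(1/1) = 1 + 1/1 = 2/1
6 + 1/(2/1) = 6 + 1/2 = 13/2
6 + 1/(13/2) = 6 + 2/13 = 80/13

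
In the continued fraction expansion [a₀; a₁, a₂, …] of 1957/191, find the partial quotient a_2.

15

⌊1957/191⌋ = 10, remainder 47
⌊191/47⌋ = 4, remainder 3
⌊47/3⌋ = 15, remainder 2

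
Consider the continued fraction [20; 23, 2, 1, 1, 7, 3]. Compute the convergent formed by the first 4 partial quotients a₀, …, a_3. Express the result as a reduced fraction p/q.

1403/70

Collapse the nested fraction from the inside out:
Start with 1.
2 + 1/(1/1) = 2 + 1/1 = 3/1
23 + 1/(3/1) = 23 + 1/3 = 70/3
20 + 1/(70/3) = 20 + 3/70 = 1403/70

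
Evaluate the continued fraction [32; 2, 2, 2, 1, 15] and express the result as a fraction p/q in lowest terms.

Starting at the tail and folding back:
Start with 15.
1 + 1/(15/1) = 1 + 1/15 = 16/15
2 + 1/(16/15) = 2 + 15/16 = 47/16
2 + 1/(47/16) = 2 + 16/47 = 110/47
2 + 1/(110/47) = 2 + 47/110 = 267/110
32 + 1/(267/110) = 32 + 110/267 = 8654/267

8654/267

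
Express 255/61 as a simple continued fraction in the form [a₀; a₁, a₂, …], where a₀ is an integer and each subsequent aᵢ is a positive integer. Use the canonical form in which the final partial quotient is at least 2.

255 ÷ 61 → quotient 4, remainder 11
61 ÷ 11 → quotient 5, remainder 6
11 ÷ 6 → quotient 1, remainder 5
6 ÷ 5 → quotient 1, remainder 1
5 ÷ 1 → quotient 5, remainder 0

[4; 5, 1, 1, 5]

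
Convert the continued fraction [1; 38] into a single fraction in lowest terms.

Collapse the nested fraction from the inside out:
Start with 38.
1 + 1/(38/1) = 1 + 1/38 = 39/38

39/38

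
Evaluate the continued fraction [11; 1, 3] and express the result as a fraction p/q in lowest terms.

47/4

Starting at the tail and folding back:
Start with 3.
1 + 1/(3/1) = 1 + 1/3 = 4/3
11 + 1/(4/3) = 11 + 3/4 = 47/4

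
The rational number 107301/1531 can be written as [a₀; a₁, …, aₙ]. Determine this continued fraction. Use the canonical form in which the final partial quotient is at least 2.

[70; 11, 1, 2, 5, 8]

107301 ÷ 1531 → quotient 70, remainder 131
1531 ÷ 131 → quotient 11, remainder 90
131 ÷ 90 → quotient 1, remainder 41
90 ÷ 41 → quotient 2, remainder 8
41 ÷ 8 → quotient 5, remainder 1
8 ÷ 1 → quotient 8, remainder 0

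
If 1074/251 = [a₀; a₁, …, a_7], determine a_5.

2

Apply division with remainder until the remainder is 0:
1074 = 4·251 + 70, so a_0 = 4
251 = 3·70 + 41, so a_1 = 3
70 = 1·41 + 29, so a_2 = 1
41 = 1·29 + 12, so a_3 = 1
29 = 2·12 + 5, so a_4 = 2
12 = 2·5 + 2, so a_5 = 2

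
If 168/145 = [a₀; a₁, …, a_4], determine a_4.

2

Run the Euclidean algorithm, recording each quotient:
⌊168/145⌋ = 1, remainder 23
⌊145/23⌋ = 6, remainder 7
⌊23/7⌋ = 3, remainder 2
⌊7/2⌋ = 3, remainder 1
⌊2/1⌋ = 2, remainder 0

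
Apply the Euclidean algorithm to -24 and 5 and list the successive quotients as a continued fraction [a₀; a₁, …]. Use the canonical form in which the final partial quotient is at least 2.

[-5; 5]

-24 = -5·5 + 1, so a_0 = -5
5 = 5·1 + 0, so a_1 = 5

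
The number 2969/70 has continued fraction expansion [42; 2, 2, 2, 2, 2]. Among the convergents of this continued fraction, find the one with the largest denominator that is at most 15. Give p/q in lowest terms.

a_0 = 42: 42/1  (≤ bound)
a_1 = 2: 85/2  (≤ bound)
a_2 = 2: 212/5  (≤ bound)
a_3 = 2: 509/12  (≤ bound)
a_4 = 2: 1230/29  (> 15, stop)

509/12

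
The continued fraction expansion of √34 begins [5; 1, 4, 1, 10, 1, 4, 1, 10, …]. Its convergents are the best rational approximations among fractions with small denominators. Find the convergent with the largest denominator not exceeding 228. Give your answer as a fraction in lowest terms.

a_0 = 5: 5/1  (≤ bound)
a_1 = 1: 6/1  (≤ bound)
a_2 = 4: 29/5  (≤ bound)
a_3 = 1: 35/6  (≤ bound)
a_4 = 10: 379/65  (≤ bound)
a_5 = 1: 414/71  (≤ bound)
a_6 = 4: 2035/349  (> 228, stop)

414/71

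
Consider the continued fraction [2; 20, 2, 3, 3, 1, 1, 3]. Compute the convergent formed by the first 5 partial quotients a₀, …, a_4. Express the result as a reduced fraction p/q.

Compute successive convergents:
a_0 = 2: 2/1
a_1 = 20: 41/20
a_2 = 2: 84/41
a_3 = 3: 293/143
a_4 = 3: 963/470

963/470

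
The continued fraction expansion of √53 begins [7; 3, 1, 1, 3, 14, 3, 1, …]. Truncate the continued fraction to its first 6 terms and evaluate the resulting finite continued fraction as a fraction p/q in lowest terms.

a_0 = 7: 7/1
a_1 = 3: 22/3
a_2 = 1: 29/4
a_3 = 1: 51/7
a_4 = 3: 182/25
a_5 = 14: 2599/357

2599/357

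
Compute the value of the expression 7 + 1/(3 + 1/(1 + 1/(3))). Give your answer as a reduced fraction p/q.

109/15

Compute successive convergents:
a_0 = 7: 7/1
a_1 = 3: 22/3
a_2 = 1: 29/4
a_3 = 3: 109/15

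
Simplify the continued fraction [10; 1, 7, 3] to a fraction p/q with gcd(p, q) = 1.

Start with 3.
7 + 1/(3/1) = 7 + 1/3 = 22/3
1 + 1/(22/3) = 1 + 3/22 = 25/22
10 + 1/(25/22) = 10 + 22/25 = 272/25

272/25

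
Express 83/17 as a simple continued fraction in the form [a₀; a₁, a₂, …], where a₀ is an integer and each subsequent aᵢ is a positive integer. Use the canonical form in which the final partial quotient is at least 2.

⌊83/17⌋ = 4, remainder 15
⌊17/15⌋ = 1, remainder 2
⌊15/2⌋ = 7, remainder 1
⌊2/1⌋ = 2, remainder 0

[4; 1, 7, 2]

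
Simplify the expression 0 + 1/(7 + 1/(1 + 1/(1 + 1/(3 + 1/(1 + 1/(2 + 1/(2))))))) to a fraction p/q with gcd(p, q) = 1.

59/446

Compute successive convergents:
a_0 = 0: 0/1
a_1 = 7: 1/7
a_2 = 1: 1/8
a_3 = 1: 2/15
a_4 = 3: 7/53
a_5 = 1: 9/68
a_6 = 2: 25/189
a_7 = 2: 59/446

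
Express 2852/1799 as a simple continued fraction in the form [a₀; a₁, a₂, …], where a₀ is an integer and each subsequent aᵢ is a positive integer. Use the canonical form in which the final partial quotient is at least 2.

[1; 1, 1, 2, 2, 3, 14, 3]

Repeatedly divide and take the remainder:
2852 = 1·1799 + 1053, so a_0 = 1
1799 = 1·1053 + 746, so a_1 = 1
1053 = 1·746 + 307, so a_2 = 1
746 = 2·307 + 132, so a_3 = 2
307 = 2·132 + 43, so a_4 = 2
132 = 3·43 + 3, so a_5 = 3
43 = 14·3 + 1, so a_6 = 14
3 = 3·1 + 0, so a_7 = 3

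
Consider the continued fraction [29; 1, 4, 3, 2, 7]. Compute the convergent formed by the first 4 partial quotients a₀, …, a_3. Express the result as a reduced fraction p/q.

a_0 = 29: 29/1
a_1 = 1: 30/1
a_2 = 4: 149/5
a_3 = 3: 477/16

477/16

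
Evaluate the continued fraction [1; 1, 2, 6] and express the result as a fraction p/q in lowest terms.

Build up convergents one term at a time:
a_0 = 1: 1/1
a_1 = 1: 2/1
a_2 = 2: 5/3
a_3 = 6: 32/19

32/19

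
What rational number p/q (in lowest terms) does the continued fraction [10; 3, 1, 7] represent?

318/31

a_0 = 10: 10/1
a_1 = 3: 31/3
a_2 = 1: 41/4
a_3 = 7: 318/31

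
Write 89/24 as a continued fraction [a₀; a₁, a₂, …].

89 ÷ 24 → quotient 3, remainder 17
24 ÷ 17 → quotient 1, remainder 7
17 ÷ 7 → quotient 2, remainder 3
7 ÷ 3 → quotient 2, remainder 1
3 ÷ 1 → quotient 3, remainder 0

[3; 1, 2, 2, 3]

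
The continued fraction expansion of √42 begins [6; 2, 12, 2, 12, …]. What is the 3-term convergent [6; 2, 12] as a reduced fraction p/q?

Compute successive convergents:
a_0 = 6: 6/1
a_1 = 2: 13/2
a_2 = 12: 162/25

162/25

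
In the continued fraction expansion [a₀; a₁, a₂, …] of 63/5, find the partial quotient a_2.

63 ÷ 5 → quotient 12, remainder 3
5 ÷ 3 → quotient 1, remainder 2
3 ÷ 2 → quotient 1, remainder 1

1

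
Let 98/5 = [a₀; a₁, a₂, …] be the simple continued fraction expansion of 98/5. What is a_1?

98 ÷ 5 → quotient 19, remainder 3
5 ÷ 3 → quotient 1, remainder 2

1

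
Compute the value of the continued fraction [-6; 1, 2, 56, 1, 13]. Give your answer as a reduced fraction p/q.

-12822/2405

Start with 13.
1 + 1/(13/1) = 1 + 1/13 = 14/13
56 + 1/(14/13) = 56 + 13/14 = 797/14
2 + 1/(797/14) = 2 + 14/797 = 1608/797
1 + 1/(1608/797) = 1 + 797/1608 = 2405/1608
-6 + 1/(2405/1608) = -6 + 1608/2405 = -12822/2405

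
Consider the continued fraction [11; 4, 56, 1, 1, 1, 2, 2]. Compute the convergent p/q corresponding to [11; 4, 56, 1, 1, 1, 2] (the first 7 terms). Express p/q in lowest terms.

20473/1820

Use the convergent recurrence hₖ = aₖ·hₖ₋₁ + hₖ₋₂ (and likewise for the denominators kₖ):
a_0 = 11: 11/1
a_1 = 4: 45/4
a_2 = 56: 2531/225
a_3 = 1: 2576/229
a_4 = 1: 5107/454
a_5 = 1: 7683/683
a_6 = 2: 20473/1820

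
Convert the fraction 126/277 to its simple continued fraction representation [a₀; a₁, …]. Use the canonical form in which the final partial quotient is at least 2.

Run the Euclidean algorithm, recording each quotient:
126 = 0·277 + 126, so a_0 = 0
277 = 2·126 + 25, so a_1 = 2
126 = 5·25 + 1, so a_2 = 5
25 = 25·1 + 0, so a_3 = 25

[0; 2, 5, 25]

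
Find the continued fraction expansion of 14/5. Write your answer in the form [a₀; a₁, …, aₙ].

14 = 2·5 + 4, so a_0 = 2
5 = 1·4 + 1, so a_1 = 1
4 = 4·1 + 0, so a_2 = 4

[2; 1, 4]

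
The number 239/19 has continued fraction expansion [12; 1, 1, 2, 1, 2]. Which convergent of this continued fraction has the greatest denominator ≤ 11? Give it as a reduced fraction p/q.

88/7

List convergents until the denominator exceeds the bound:
a_0 = 12: 12/1  (≤ bound)
a_1 = 1: 13/1  (≤ bound)
a_2 = 1: 25/2  (≤ bound)
a_3 = 2: 63/5  (≤ bound)
a_4 = 1: 88/7  (≤ bound)
a_5 = 2: 239/19  (> 11, stop)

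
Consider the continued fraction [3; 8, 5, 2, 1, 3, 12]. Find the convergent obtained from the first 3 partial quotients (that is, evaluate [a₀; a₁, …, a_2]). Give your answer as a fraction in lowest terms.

a_0 = 3: 3/1
a_1 = 8: 25/8
a_2 = 5: 128/41

128/41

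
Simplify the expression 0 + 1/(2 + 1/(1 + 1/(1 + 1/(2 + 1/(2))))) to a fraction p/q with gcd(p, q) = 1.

12/31

a_0 = 0: 0/1
a_1 = 2: 1/2
a_2 = 1: 1/3
a_3 = 1: 2/5
a_4 = 2: 5/13
a_5 = 2: 12/31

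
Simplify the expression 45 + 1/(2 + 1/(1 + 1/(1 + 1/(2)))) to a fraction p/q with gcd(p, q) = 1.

590/13

Start with 2.
1 + 1/(2/1) = 1 + 1/2 = 3/2
1 + 1/(3/2) = 1 + 2/3 = 5/3
2 + 1/(5/3) = 2 + 3/5 = 13/5
45 + 1/(13/5) = 45 + 5/13 = 590/13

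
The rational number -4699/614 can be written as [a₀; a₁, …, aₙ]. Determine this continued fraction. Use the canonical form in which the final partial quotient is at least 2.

⌊-4699/614⌋ = -8, remainder 213
⌊614/213⌋ = 2, remainder 188
⌊213/188⌋ = 1, remainder 25
⌊188/25⌋ = 7, remainder 13
⌊25/13⌋ = 1, remainder 12
⌊13/12⌋ = 1, remainder 1
⌊12/1⌋ = 12, remainder 0

[-8; 2, 1, 7, 1, 1, 12]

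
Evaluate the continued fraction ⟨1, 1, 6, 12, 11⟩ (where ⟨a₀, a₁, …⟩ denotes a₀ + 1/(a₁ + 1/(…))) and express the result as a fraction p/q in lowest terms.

1751/942

Build up convergents one term at a time:
a_0 = 1: 1/1
a_1 = 1: 2/1
a_2 = 6: 13/7
a_3 = 12: 158/85
a_4 = 11: 1751/942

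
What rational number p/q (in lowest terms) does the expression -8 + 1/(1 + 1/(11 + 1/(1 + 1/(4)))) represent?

-453/64

a_0 = -8: -8/1
a_1 = 1: -7/1
a_2 = 11: -85/12
a_3 = 1: -92/13
a_4 = 4: -453/64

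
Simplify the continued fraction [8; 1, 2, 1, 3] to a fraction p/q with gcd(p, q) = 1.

131/15

Starting at the tail and folding back:
Start with 3.
1 + 1/(3/1) = 1 + 1/3 = 4/3
2 + 1/(4/3) = 2 + 3/4 = 11/4
1 + 1/(11/4) = 1 + 4/11 = 15/11
8 + 1/(15/11) = 8 + 11/15 = 131/15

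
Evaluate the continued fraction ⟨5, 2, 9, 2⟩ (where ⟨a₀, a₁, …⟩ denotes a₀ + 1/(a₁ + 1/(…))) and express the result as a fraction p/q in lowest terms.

Start with 2.
9 + 1/(2/1) = 9 + 1/2 = 19/2
2 + 1/(19/2) = 2 + 2/19 = 40/19
5 + 1/(40/19) = 5 + 19/40 = 219/40

219/40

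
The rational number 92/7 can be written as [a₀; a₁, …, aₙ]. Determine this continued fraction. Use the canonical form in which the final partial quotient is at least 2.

92 = 13·7 + 1, so a_0 = 13
7 = 7·1 + 0, so a_1 = 7

[13; 7]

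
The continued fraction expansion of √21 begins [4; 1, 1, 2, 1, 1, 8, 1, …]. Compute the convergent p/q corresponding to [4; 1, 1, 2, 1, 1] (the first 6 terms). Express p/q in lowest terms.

55/12

a_0 = 4: 4/1
a_1 = 1: 5/1
a_2 = 1: 9/2
a_3 = 2: 23/5
a_4 = 1: 32/7
a_5 = 1: 55/12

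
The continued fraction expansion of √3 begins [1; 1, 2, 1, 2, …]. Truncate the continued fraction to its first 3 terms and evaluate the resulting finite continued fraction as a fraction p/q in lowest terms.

a_0 = 1: 1/1
a_1 = 1: 2/1
a_2 = 2: 5/3

5/3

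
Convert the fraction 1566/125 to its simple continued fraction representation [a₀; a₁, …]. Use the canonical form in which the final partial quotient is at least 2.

1566 ÷ 125 → quotient 12, remainder 66
125 ÷ 66 → quotient 1, remainder 59
66 ÷ 59 → quotient 1, remainder 7
59 ÷ 7 → quotient 8, remainder 3
7 ÷ 3 → quotient 2, remainder 1
3 ÷ 1 → quotient 3, remainder 0

[12; 1, 1, 8, 2, 3]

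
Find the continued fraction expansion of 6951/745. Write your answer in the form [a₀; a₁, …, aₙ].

6951 = 9·745 + 246, so a_0 = 9
745 = 3·246 + 7, so a_1 = 3
246 = 35·7 + 1, so a_2 = 35
7 = 7·1 + 0, so a_3 = 7

[9; 3, 35, 7]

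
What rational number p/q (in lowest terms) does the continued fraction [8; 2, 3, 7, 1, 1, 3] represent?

3246/385

Starting at the tail and folding back:
Start with 3.
1 + 1/(3/1) = 1 + 1/3 = 4/3
1 + 1/(4/3) = 1 + 3/4 = 7/4
7 + 1/(7/4) = 7 + 4/7 = 53/7
3 + 1/(53/7) = 3 + 7/53 = 166/53
2 + 1/(166/53) = 2 + 53/166 = 385/166
8 + 1/(385/166) = 8 + 166/385 = 3246/385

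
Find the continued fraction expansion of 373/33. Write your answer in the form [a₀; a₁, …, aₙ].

373 = 11·33 + 10, so a_0 = 11
33 = 3·10 + 3, so a_1 = 3
10 = 3·3 + 1, so a_2 = 3
3 = 3·1 + 0, so a_3 = 3

[11; 3, 3, 3]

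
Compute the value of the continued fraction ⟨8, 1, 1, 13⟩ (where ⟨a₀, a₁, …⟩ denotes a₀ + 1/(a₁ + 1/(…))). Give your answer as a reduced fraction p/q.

230/27

Work from the innermost term outward:
Start with 13.
1 + 1/(13/1) = 1 + 1/13 = 14/13
1 + 1/(14/13) = 1 + 13/14 = 27/14
8 + 1/(27/14) = 8 + 14/27 = 230/27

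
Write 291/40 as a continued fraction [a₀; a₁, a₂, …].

[7; 3, 1, 1, 1, 3]

Apply division with remainder until the remainder is 0:
291 ÷ 40 → quotient 7, remainder 11
40 ÷ 11 → quotient 3, remainder 7
11 ÷ 7 → quotient 1, remainder 4
7 ÷ 4 → quotient 1, remainder 3
4 ÷ 3 → quotient 1, remainder 1
3 ÷ 1 → quotient 3, remainder 0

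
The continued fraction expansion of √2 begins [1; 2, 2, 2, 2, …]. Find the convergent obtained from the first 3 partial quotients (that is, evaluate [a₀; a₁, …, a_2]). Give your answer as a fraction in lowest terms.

Starting at the tail and folding back:
Start with 2.
2 + 1/(2/1) = 2 + 1/2 = 5/2
1 + 1/(5/2) = 1 + 2/5 = 7/5

7/5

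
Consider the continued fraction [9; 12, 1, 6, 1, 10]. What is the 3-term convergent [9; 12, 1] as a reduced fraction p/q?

118/13

a_0 = 9: 9/1
a_1 = 12: 109/12
a_2 = 1: 118/13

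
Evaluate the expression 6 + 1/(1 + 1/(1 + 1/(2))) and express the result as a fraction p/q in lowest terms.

Compute successive convergents:
a_0 = 6: 6/1
a_1 = 1: 7/1
a_2 = 1: 13/2
a_3 = 2: 33/5

33/5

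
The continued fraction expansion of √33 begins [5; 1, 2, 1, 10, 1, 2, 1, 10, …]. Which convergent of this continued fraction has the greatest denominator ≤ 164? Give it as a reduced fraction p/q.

a_0 = 5: 5/1  (≤ bound)
a_1 = 1: 6/1  (≤ bound)
a_2 = 2: 17/3  (≤ bound)
a_3 = 1: 23/4  (≤ bound)
a_4 = 10: 247/43  (≤ bound)
a_5 = 1: 270/47  (≤ bound)
a_6 = 2: 787/137  (≤ bound)
a_7 = 1: 1057/184  (> 164, stop)

787/137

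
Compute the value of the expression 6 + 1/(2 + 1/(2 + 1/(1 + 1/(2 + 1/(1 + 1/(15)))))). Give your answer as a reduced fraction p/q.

Starting at the tail and folding back:
Start with 15.
1 + 1/(15/1) = 1 + 1/15 = 16/15
2 + 1/(16/15) = 2 + 15/16 = 47/16
1 + 1/(47/16) = 1 + 16/47 = 63/47
2 + 1/(63/47) = 2 + 47/63 = 173/63
2 + 1/(173/63) = 2 + 63/173 = 409/173
6 + 1/(409/173) = 6 + 173/409 = 2627/409

2627/409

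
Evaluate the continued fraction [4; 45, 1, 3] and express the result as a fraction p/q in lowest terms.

a_0 = 4: 4/1
a_1 = 45: 181/45
a_2 = 1: 185/46
a_3 = 3: 736/183

736/183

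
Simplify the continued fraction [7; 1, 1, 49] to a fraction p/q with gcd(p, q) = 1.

743/99

a_0 = 7: 7/1
a_1 = 1: 8/1
a_2 = 1: 15/2
a_3 = 49: 743/99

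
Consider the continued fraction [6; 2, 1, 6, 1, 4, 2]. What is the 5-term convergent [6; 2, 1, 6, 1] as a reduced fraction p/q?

a_0 = 6: 6/1
a_1 = 2: 13/2
a_2 = 1: 19/3
a_3 = 6: 127/20
a_4 = 1: 146/23

146/23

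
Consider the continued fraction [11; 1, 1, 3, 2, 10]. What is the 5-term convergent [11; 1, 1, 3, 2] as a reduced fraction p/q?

Start with 2.
3 + 1/(2/1) = 3 + 1/2 = 7/2
1 + 1/(7/2) = 1 + 2/7 = 9/7
1 + 1/(9/7) = 1 + 7/9 = 16/9
11 + 1/(16/9) = 11 + 9/16 = 185/16

185/16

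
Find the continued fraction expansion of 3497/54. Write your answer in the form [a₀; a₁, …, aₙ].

[64; 1, 3, 6, 2]

Run the Euclidean algorithm, recording each quotient:
3497 ÷ 54 → quotient 64, remainder 41
54 ÷ 41 → quotient 1, remainder 13
41 ÷ 13 → quotient 3, remainder 2
13 ÷ 2 → quotient 6, remainder 1
2 ÷ 1 → quotient 2, remainder 0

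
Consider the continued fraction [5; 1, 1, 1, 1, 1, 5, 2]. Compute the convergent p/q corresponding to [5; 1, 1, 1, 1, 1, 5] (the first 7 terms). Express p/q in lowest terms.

253/45

Start with 5.
1 + 1/(5/1) = 1 + 1/5 = 6/5
1 + 1/(6/5) = 1 + 5/6 = 11/6
1 + 1/(11/6) = 1 + 6/11 = 17/11
1 + 1/(17/11) = 1 + 11/17 = 28/17
1 + 1/(28/17) = 1 + 17/28 = 45/28
5 + 1/(45/28) = 5 + 28/45 = 253/45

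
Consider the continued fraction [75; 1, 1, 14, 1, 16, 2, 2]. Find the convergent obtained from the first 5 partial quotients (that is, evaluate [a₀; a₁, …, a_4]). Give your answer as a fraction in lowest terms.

Compute successive convergents:
a_0 = 75: 75/1
a_1 = 1: 76/1
a_2 = 1: 151/2
a_3 = 14: 2190/29
a_4 = 1: 2341/31

2341/31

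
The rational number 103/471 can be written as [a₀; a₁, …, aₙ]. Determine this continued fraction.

[0; 4, 1, 1, 2, 1, 14]

103 ÷ 471 → quotient 0, remainder 103
471 ÷ 103 → quotient 4, remainder 59
103 ÷ 59 → quotient 1, remainder 44
59 ÷ 44 → quotient 1, remainder 15
44 ÷ 15 → quotient 2, remainder 14
15 ÷ 14 → quotient 1, remainder 1
14 ÷ 1 → quotient 14, remainder 0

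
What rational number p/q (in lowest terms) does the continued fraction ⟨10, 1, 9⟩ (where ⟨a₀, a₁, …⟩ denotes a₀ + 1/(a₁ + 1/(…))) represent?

109/10

Work from the innermost term outward:
Start with 9.
1 + 1/(9/1) = 1 + 1/9 = 10/9
10 + 1/(10/9) = 10 + 9/10 = 109/10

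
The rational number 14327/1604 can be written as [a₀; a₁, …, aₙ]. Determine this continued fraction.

[8; 1, 13, 1, 2, 1, 1, 15]

Run the Euclidean algorithm, recording each quotient:
14327 = 8·1604 + 1495, so a_0 = 8
1604 = 1·1495 + 109, so a_1 = 1
1495 = 13·109 + 78, so a_2 = 13
109 = 1·78 + 31, so a_3 = 1
78 = 2·31 + 16, so a_4 = 2
31 = 1·16 + 15, so a_5 = 1
16 = 1·15 + 1, so a_6 = 1
15 = 15·1 + 0, so a_7 = 15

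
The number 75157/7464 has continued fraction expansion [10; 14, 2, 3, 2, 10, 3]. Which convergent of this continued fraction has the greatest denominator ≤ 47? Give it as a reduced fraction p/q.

292/29

List convergents until the denominator exceeds the bound:
a_0 = 10: 10/1  (≤ bound)
a_1 = 14: 141/14  (≤ bound)
a_2 = 2: 292/29  (≤ bound)
a_3 = 3: 1017/101  (> 47, stop)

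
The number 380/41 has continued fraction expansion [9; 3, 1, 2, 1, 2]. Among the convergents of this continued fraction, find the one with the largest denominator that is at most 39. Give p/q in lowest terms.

139/15

a_0 = 9: 9/1  (≤ bound)
a_1 = 3: 28/3  (≤ bound)
a_2 = 1: 37/4  (≤ bound)
a_3 = 2: 102/11  (≤ bound)
a_4 = 1: 139/15  (≤ bound)
a_5 = 2: 380/41  (> 39, stop)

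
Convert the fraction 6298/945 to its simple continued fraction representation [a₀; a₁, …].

[6; 1, 1, 1, 51, 1, 5]

6298 ÷ 945 → quotient 6, remainder 628
945 ÷ 628 → quotient 1, remainder 317
628 ÷ 317 → quotient 1, remainder 311
317 ÷ 311 → quotient 1, remainder 6
311 ÷ 6 → quotient 51, remainder 5
6 ÷ 5 → quotient 1, remainder 1
5 ÷ 1 → quotient 5, remainder 0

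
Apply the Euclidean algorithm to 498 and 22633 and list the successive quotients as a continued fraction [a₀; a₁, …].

498 ÷ 22633 → quotient 0, remainder 498
22633 ÷ 498 → quotient 45, remainder 223
498 ÷ 223 → quotient 2, remainder 52
223 ÷ 52 → quotient 4, remainder 15
52 ÷ 15 → quotient 3, remainder 7
15 ÷ 7 → quotient 2, remainder 1
7 ÷ 1 → quotient 7, remainder 0

[0; 45, 2, 4, 3, 2, 7]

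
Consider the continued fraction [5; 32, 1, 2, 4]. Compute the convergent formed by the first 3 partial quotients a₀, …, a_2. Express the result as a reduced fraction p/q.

Build up convergents one term at a time:
a_0 = 5: 5/1
a_1 = 32: 161/32
a_2 = 1: 166/33

166/33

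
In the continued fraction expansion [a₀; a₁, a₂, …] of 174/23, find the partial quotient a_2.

Apply division with remainder until the remainder is 0:
174 ÷ 23 → quotient 7, remainder 13
23 ÷ 13 → quotient 1, remainder 10
13 ÷ 10 → quotient 1, remainder 3

1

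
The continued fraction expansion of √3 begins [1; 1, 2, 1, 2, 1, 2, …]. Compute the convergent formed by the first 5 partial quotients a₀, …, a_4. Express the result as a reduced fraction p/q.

a_0 = 1: 1/1
a_1 = 1: 2/1
a_2 = 2: 5/3
a_3 = 1: 7/4
a_4 = 2: 19/11

19/11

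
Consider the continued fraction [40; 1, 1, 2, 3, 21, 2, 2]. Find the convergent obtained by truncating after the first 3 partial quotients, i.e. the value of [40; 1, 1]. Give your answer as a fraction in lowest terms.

a_0 = 40: 40/1
a_1 = 1: 41/1
a_2 = 1: 81/2

81/2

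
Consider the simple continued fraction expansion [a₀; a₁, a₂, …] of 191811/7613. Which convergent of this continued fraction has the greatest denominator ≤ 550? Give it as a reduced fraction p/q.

a_0 = 25: 25/1  (≤ bound)
a_1 = 5: 126/5  (≤ bound)
a_2 = 8: 1033/41  (≤ bound)
a_3 = 8: 8390/333  (≤ bound)
a_4 = 3: 26203/1040  (> 550, stop)

8390/333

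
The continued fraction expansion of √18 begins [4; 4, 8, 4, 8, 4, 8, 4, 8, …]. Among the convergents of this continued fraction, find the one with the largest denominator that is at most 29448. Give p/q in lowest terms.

a_0 = 4: 4/1  (≤ bound)
a_1 = 4: 17/4  (≤ bound)
a_2 = 8: 140/33  (≤ bound)
a_3 = 4: 577/136  (≤ bound)
a_4 = 8: 4756/1121  (≤ bound)
a_5 = 4: 19601/4620  (≤ bound)
a_6 = 8: 161564/38081  (> 29448, stop)

19601/4620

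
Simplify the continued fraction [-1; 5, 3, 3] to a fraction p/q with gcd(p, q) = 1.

Collapse the nested fraction from the inside out:
Start with 3.
3 + 1/(3/1) = 3 + 1/3 = 10/3
5 + 1/(10/3) = 5 + 3/10 = 53/10
-1 + 1/(53/10) = -1 + 10/53 = -43/53

-43/53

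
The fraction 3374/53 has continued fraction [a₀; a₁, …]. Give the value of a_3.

1

Apply division with remainder until the remainder is 0:
3374 ÷ 53 → quotient 63, remainder 35
53 ÷ 35 → quotient 1, remainder 18
35 ÷ 18 → quotient 1, remainder 17
18 ÷ 17 → quotient 1, remainder 1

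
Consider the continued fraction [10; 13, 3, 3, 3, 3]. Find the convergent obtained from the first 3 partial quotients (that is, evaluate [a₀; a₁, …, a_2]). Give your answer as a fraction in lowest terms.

Start with 3.
13 + 1/(3/1) = 13 + 1/3 = 40/3
10 + 1/(40/3) = 10 + 3/40 = 403/40

403/40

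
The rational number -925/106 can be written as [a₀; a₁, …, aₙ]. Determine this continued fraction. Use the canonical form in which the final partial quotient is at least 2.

[-9; 3, 1, 1, 1, 9]

⌊-925/106⌋ = -9, remainder 29
⌊106/29⌋ = 3, remainder 19
⌊29/19⌋ = 1, remainder 10
⌊19/10⌋ = 1, remainder 9
⌊10/9⌋ = 1, remainder 1
⌊9/1⌋ = 9, remainder 0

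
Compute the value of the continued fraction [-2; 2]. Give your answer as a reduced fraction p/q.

Compute successive convergents:
a_0 = -2: -2/1
a_1 = 2: -3/2

-3/2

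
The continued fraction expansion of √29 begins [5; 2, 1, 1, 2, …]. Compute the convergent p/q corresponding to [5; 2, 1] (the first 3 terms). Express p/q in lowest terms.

16/3

Collapse the nested fraction from the inside out:
Start with 1.
2 + 1/(1/1) = 2 + 1/1 = 3/1
5 + 1/(3/1) = 5 + 1/3 = 16/3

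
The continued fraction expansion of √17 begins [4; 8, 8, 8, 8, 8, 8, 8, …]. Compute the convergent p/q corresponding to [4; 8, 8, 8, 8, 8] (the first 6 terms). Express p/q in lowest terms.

143649/34840

a_0 = 4: 4/1
a_1 = 8: 33/8
a_2 = 8: 268/65
a_3 = 8: 2177/528
a_4 = 8: 17684/4289
a_5 = 8: 143649/34840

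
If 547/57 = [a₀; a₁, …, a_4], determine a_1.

Run the Euclidean algorithm, recording each quotient:
⌊547/57⌋ = 9, remainder 34
⌊57/34⌋ = 1, remainder 23

1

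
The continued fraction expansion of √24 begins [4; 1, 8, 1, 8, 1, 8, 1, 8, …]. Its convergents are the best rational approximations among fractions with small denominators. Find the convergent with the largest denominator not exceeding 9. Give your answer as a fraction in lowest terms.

List convergents until the denominator exceeds the bound:
a_0 = 4: 4/1  (≤ bound)
a_1 = 1: 5/1  (≤ bound)
a_2 = 8: 44/9  (≤ bound)
a_3 = 1: 49/10  (> 9, stop)

44/9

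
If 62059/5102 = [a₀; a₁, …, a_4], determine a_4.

7

Apply division with remainder until the remainder is 0:
62059 ÷ 5102 → quotient 12, remainder 835
5102 ÷ 835 → quotient 6, remainder 92
835 ÷ 92 → quotient 9, remainder 7
92 ÷ 7 → quotient 13, remainder 1
7 ÷ 1 → quotient 7, remainder 0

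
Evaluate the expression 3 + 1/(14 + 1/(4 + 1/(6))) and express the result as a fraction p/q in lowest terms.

1093/356

Start with 6.
4 + 1/(6/1) = 4 + 1/6 = 25/6
14 + 1/(25/6) = 14 + 6/25 = 356/25
3 + 1/(356/25) = 3 + 25/356 = 1093/356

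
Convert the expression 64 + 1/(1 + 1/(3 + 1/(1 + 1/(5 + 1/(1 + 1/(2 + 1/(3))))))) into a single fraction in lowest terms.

Build up convergents one term at a time:
a_0 = 64: 64/1
a_1 = 1: 65/1
a_2 = 3: 259/4
a_3 = 1: 324/5
a_4 = 5: 1879/29
a_5 = 1: 2203/34
a_6 = 2: 6285/97
a_7 = 3: 21058/325

21058/325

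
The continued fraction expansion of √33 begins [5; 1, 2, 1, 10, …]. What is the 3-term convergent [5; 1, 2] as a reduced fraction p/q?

a_0 = 5: 5/1
a_1 = 1: 6/1
a_2 = 2: 17/3

17/3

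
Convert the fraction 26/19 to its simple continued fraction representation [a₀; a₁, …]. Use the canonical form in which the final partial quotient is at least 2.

[1; 2, 1, 2, 2]

26 ÷ 19 → quotient 1, remainder 7
19 ÷ 7 → quotient 2, remainder 5
7 ÷ 5 → quotient 1, remainder 2
5 ÷ 2 → quotient 2, remainder 1
2 ÷ 1 → quotient 2, remainder 0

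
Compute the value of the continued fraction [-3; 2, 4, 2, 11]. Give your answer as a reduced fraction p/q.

a_0 = -3: -3/1
a_1 = 2: -5/2
a_2 = 4: -23/9
a_3 = 2: -51/20
a_4 = 11: -584/229

-584/229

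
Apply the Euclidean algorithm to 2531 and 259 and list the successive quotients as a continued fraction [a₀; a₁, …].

Apply division with remainder until the remainder is 0:
2531 = 9·259 + 200, so a_0 = 9
259 = 1·200 + 59, so a_1 = 1
200 = 3·59 + 23, so a_2 = 3
59 = 2·23 + 13, so a_3 = 2
23 = 1·13 + 10, so a_4 = 1
13 = 1·10 + 3, so a_5 = 1
10 = 3·3 + 1, so a_6 = 3
3 = 3·1 + 0, so a_7 = 3

[9; 1, 3, 2, 1, 1, 3, 3]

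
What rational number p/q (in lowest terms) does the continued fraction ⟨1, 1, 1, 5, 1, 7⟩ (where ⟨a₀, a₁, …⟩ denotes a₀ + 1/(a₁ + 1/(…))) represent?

a_0 = 1: 1/1
a_1 = 1: 2/1
a_2 = 1: 3/2
a_3 = 5: 17/11
a_4 = 1: 20/13
a_5 = 7: 157/102

157/102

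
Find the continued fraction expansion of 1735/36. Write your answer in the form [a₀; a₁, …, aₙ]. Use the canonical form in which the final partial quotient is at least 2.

1735 = 48·36 + 7, so a_0 = 48
36 = 5·7 + 1, so a_1 = 5
7 = 7·1 + 0, so a_2 = 7

[48; 5, 7]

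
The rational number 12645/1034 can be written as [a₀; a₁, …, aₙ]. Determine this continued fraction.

Repeatedly divide and take the remainder:
⌊12645/1034⌋ = 12, remainder 237
⌊1034/237⌋ = 4, remainder 86
⌊237/86⌋ = 2, remainder 65
⌊86/65⌋ = 1, remainder 21
⌊65/21⌋ = 3, remainder 2
⌊21/2⌋ = 10, remainder 1
⌊2/1⌋ = 2, remainder 0

[12; 4, 2, 1, 3, 10, 2]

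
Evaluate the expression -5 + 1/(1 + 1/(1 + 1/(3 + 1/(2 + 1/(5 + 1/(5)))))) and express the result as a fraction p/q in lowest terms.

Start with 5.
5 + 1/(5/1) = 5 + 1/5 = 26/5
2 + 1/(26/5) = 2 + 5/26 = 57/26
3 + 1/(57/26) = 3 + 26/57 = 197/57
1 + 1/(197/57) = 1 + 57/197 = 254/197
1 + 1/(254/197) = 1 + 197/254 = 451/254
-5 + 1/(451/254) = -5 + 254/451 = -2001/451

-2001/451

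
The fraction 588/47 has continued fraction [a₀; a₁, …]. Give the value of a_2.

1

Repeatedly divide and take the remainder:
588 = 12·47 + 24, so a_0 = 12
47 = 1·24 + 23, so a_1 = 1
24 = 1·23 + 1, so a_2 = 1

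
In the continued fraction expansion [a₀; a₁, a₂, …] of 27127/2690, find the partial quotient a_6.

⌊27127/2690⌋ = 10, remainder 227
⌊2690/227⌋ = 11, remainder 193
⌊227/193⌋ = 1, remainder 34
⌊193/34⌋ = 5, remainder 23
⌊34/23⌋ = 1, remainder 11
⌊23/11⌋ = 2, remainder 1
⌊11/1⌋ = 11, remainder 0

11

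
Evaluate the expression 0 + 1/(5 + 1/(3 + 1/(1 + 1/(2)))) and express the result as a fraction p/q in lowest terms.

11/58

Work from the innermost term outward:
Start with 2.
1 + 1/(2/1) = 1 + 1/2 = 3/2
3 + 1/(3/2) = 3 + 2/3 = 11/3
5 + 1/(11/3) = 5 + 3/11 = 58/11
0 + 1/(58/11) = 0 + 11/58 = 11/58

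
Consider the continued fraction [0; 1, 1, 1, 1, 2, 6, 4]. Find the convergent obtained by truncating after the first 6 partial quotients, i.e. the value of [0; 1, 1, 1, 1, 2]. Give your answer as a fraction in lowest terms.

Build up convergents one term at a time:
a_0 = 0: 0/1
a_1 = 1: 1/1
a_2 = 1: 1/2
a_3 = 1: 2/3
a_4 = 1: 3/5
a_5 = 2: 8/13

8/13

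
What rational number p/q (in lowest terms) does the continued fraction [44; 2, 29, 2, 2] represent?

Start with 2.
2 + 1/(2/1) = 2 + 1/2 = 5/2
29 + 1/(5/2) = 29 + 2/5 = 147/5
2 + 1/(147/5) = 2 + 5/147 = 299/147
44 + 1/(299/147) = 44 + 147/299 = 13303/299

13303/299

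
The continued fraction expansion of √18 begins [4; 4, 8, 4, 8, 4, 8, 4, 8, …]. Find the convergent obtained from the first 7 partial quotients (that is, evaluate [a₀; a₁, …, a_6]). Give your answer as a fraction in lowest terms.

161564/38081

a_0 = 4: 4/1
a_1 = 4: 17/4
a_2 = 8: 140/33
a_3 = 4: 577/136
a_4 = 8: 4756/1121
a_5 = 4: 19601/4620
a_6 = 8: 161564/38081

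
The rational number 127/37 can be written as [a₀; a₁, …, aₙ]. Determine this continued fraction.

Apply division with remainder until the remainder is 0:
⌊127/37⌋ = 3, remainder 16
⌊37/16⌋ = 2, remainder 5
⌊16/5⌋ = 3, remainder 1
⌊5/1⌋ = 5, remainder 0

[3; 2, 3, 5]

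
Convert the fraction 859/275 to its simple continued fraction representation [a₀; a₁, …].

[3; 8, 11, 3]

859 ÷ 275 → quotient 3, remainder 34
275 ÷ 34 → quotient 8, remainder 3
34 ÷ 3 → quotient 11, remainder 1
3 ÷ 1 → quotient 3, remainder 0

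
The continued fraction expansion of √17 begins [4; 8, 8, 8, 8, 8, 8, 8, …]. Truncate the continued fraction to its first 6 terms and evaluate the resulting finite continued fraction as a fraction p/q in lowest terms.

Compute successive convergents:
a_0 = 4: 4/1
a_1 = 8: 33/8
a_2 = 8: 268/65
a_3 = 8: 2177/528
a_4 = 8: 17684/4289
a_5 = 8: 143649/34840

143649/34840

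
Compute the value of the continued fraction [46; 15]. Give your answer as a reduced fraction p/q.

a_0 = 46: 46/1
a_1 = 15: 691/15

691/15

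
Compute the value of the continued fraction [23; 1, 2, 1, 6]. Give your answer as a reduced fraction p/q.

Use the convergent recurrence hₖ = aₖ·hₖ₋₁ + hₖ₋₂ (and likewise for the denominators kₖ):
a_0 = 23: 23/1
a_1 = 1: 24/1
a_2 = 2: 71/3
a_3 = 1: 95/4
a_4 = 6: 641/27

641/27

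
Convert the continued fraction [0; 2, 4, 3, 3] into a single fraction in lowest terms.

Build up convergents one term at a time:
a_0 = 0: 0/1
a_1 = 2: 1/2
a_2 = 4: 4/9
a_3 = 3: 13/29
a_4 = 3: 43/96

43/96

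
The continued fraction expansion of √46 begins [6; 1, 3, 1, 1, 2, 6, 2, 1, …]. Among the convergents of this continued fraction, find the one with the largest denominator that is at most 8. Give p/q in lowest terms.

a_0 = 6: 6/1  (≤ bound)
a_1 = 1: 7/1  (≤ bound)
a_2 = 3: 27/4  (≤ bound)
a_3 = 1: 34/5  (≤ bound)
a_4 = 1: 61/9  (> 8, stop)

34/5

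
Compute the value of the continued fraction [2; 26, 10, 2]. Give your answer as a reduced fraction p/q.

a_0 = 2: 2/1
a_1 = 26: 53/26
a_2 = 10: 532/261
a_3 = 2: 1117/548

1117/548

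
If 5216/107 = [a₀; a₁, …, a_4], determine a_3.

5216 = 48·107 + 80, so a_0 = 48
107 = 1·80 + 27, so a_1 = 1
80 = 2·27 + 26, so a_2 = 2
27 = 1·26 + 1, so a_3 = 1

1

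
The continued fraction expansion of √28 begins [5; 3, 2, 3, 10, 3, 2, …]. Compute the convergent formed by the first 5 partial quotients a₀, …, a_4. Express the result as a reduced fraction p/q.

Compute successive convergents:
a_0 = 5: 5/1
a_1 = 3: 16/3
a_2 = 2: 37/7
a_3 = 3: 127/24
a_4 = 10: 1307/247

1307/247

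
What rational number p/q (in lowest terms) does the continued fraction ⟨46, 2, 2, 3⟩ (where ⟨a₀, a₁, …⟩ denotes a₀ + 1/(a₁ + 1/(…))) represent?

Build up convergents one term at a time:
a_0 = 46: 46/1
a_1 = 2: 93/2
a_2 = 2: 232/5
a_3 = 3: 789/17

789/17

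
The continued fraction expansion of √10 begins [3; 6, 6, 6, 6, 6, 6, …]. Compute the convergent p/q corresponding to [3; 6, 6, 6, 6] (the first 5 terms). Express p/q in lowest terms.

Start with 6.
6 + 1/(6/1) = 6 + 1/6 = 37/6
6 + 1/(37/6) = 6 + 6/37 = 228/37
6 + 1/(228/37) = 6 + 37/228 = 1405/228
3 + 1/(1405/228) = 3 + 228/1405 = 4443/1405

4443/1405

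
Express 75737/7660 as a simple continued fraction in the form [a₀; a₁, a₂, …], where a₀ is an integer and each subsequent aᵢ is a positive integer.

[9; 1, 7, 1, 7, 15, 3, 2]

75737 ÷ 7660 → quotient 9, remainder 6797
7660 ÷ 6797 → quotient 1, remainder 863
6797 ÷ 863 → quotient 7, remainder 756
863 ÷ 756 → quotient 1, remainder 107
756 ÷ 107 → quotient 7, remainder 7
107 ÷ 7 → quotient 15, remainder 2
7 ÷ 2 → quotient 3, remainder 1
2 ÷ 1 → quotient 2, remainder 0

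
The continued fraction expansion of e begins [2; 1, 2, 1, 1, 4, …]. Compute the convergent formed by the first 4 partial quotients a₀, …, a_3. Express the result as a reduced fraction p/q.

Start with 1.
2 + 1/(1/1) = 2 + 1/1 = 3/1
1 + 1/(3/1) = 1 + 1/3 = 4/3
2 + 1/(4/3) = 2 + 3/4 = 11/4

11/4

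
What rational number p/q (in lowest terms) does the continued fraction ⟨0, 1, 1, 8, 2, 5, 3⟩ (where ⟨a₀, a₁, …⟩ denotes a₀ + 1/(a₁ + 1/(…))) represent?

331/627

Work from the innermost term outward:
Start with 3.
5 + 1/(3/1) = 5 + 1/3 = 16/3
2 + 1/(16/3) = 2 + 3/16 = 35/16
8 + 1/(35/16) = 8 + 16/35 = 296/35
1 + 1/(296/35) = 1 + 35/296 = 331/296
1 + 1/(331/296) = 1 + 296/331 = 627/331
0 + 1/(627/331) = 0 + 331/627 = 331/627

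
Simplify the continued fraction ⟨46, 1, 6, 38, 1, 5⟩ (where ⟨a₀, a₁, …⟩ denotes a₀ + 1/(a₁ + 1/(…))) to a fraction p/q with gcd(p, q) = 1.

Collapse the nested fraction from the inside out:
Start with 5.
1 + 1/(5/1) = 1 + 1/5 = 6/5
38 + 1/(6/5) = 38 + 5/6 = 233/6
6 + 1/(233/6) = 6 + 6/233 = 1404/233
1 + 1/(1404/233) = 1 + 233/1404 = 1637/1404
46 + 1/(1637/1404) = 46 + 1404/1637 = 76706/1637

76706/1637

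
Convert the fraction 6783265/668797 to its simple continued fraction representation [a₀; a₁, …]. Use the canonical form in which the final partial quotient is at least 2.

[10; 7, 55, 49, 2, 17]

6783265 = 10·668797 + 95295, so a_0 = 10
668797 = 7·95295 + 1732, so a_1 = 7
95295 = 55·1732 + 35, so a_2 = 55
1732 = 49·35 + 17, so a_3 = 49
35 = 2·17 + 1, so a_4 = 2
17 = 17·1 + 0, so a_5 = 17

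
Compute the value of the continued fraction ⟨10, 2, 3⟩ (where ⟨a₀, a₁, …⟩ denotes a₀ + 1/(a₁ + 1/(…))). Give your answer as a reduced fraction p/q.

73/7

Use the convergent recurrence hₖ = aₖ·hₖ₋₁ + hₖ₋₂ (and likewise for the denominators kₖ):
a_0 = 10: 10/1
a_1 = 2: 21/2
a_2 = 3: 73/7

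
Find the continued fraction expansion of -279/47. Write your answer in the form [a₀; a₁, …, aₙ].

Run the Euclidean algorithm, recording each quotient:
-279 ÷ 47 → quotient -6, remainder 3
47 ÷ 3 → quotient 15, remainder 2
3 ÷ 2 → quotient 1, remainder 1
2 ÷ 1 → quotient 2, remainder 0

[-6; 15, 1, 2]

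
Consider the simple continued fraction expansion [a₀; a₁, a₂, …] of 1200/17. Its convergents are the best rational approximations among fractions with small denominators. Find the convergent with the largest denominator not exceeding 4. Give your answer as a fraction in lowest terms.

141/2

a_0 = 70: 70/1  (≤ bound)
a_1 = 1: 71/1  (≤ bound)
a_2 = 1: 141/2  (≤ bound)
a_3 = 2: 353/5  (> 4, stop)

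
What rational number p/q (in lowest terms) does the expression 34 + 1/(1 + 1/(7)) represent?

279/8

a_0 = 34: 34/1
a_1 = 1: 35/1
a_2 = 7: 279/8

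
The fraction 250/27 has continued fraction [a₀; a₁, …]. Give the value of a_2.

1

Apply division with remainder until the remainder is 0:
250 = 9·27 + 7, so a_0 = 9
27 = 3·7 + 6, so a_1 = 3
7 = 1·6 + 1, so a_2 = 1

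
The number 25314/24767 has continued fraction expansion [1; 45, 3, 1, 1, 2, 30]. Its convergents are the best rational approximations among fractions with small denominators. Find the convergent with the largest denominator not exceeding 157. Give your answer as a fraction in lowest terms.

139/136

a_0 = 1: 1/1  (≤ bound)
a_1 = 45: 46/45  (≤ bound)
a_2 = 3: 139/136  (≤ bound)
a_3 = 1: 185/181  (> 157, stop)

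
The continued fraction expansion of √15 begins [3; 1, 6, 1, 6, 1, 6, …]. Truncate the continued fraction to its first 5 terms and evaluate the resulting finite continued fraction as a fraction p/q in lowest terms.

Start with 6.
1 + 1/(6/1) = 1 + 1/6 = 7/6
6 + 1/(7/6) = 6 + 6/7 = 48/7
1 + 1/(48/7) = 1 + 7/48 = 55/48
3 + 1/(55/48) = 3 + 48/55 = 213/55

213/55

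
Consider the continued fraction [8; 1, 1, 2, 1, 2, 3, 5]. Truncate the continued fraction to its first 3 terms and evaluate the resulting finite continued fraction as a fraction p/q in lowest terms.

Use the convergent recurrence hₖ = aₖ·hₖ₋₁ + hₖ₋₂ (and likewise for the denominators kₖ):
a_0 = 8: 8/1
a_1 = 1: 9/1
a_2 = 1: 17/2

17/2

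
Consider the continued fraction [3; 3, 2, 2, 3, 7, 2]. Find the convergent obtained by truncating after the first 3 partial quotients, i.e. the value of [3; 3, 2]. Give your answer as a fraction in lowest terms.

23/7

Start with 2.
3 + 1/(2/1) = 3 + 1/2 = 7/2
3 + 1/(7/2) = 3 + 2/7 = 23/7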